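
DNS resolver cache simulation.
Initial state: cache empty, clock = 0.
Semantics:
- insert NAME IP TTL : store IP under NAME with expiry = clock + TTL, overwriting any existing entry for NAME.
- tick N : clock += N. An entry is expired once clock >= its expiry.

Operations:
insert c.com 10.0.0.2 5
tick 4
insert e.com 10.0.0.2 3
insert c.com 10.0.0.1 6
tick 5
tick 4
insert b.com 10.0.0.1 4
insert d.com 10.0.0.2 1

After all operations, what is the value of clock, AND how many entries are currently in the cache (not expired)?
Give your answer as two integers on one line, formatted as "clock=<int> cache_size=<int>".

Op 1: insert c.com -> 10.0.0.2 (expiry=0+5=5). clock=0
Op 2: tick 4 -> clock=4.
Op 3: insert e.com -> 10.0.0.2 (expiry=4+3=7). clock=4
Op 4: insert c.com -> 10.0.0.1 (expiry=4+6=10). clock=4
Op 5: tick 5 -> clock=9. purged={e.com}
Op 6: tick 4 -> clock=13. purged={c.com}
Op 7: insert b.com -> 10.0.0.1 (expiry=13+4=17). clock=13
Op 8: insert d.com -> 10.0.0.2 (expiry=13+1=14). clock=13
Final clock = 13
Final cache (unexpired): {b.com,d.com} -> size=2

Answer: clock=13 cache_size=2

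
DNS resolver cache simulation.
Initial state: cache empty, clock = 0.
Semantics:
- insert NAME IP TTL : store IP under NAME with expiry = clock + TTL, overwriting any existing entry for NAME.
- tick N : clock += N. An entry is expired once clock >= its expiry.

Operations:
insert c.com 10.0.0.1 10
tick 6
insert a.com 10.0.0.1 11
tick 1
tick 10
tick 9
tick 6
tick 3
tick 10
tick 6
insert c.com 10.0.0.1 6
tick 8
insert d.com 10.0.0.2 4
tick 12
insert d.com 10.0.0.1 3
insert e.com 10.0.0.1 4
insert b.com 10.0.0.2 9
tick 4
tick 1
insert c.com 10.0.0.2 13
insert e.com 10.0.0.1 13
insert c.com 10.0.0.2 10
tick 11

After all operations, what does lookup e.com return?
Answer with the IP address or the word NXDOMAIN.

Answer: 10.0.0.1

Derivation:
Op 1: insert c.com -> 10.0.0.1 (expiry=0+10=10). clock=0
Op 2: tick 6 -> clock=6.
Op 3: insert a.com -> 10.0.0.1 (expiry=6+11=17). clock=6
Op 4: tick 1 -> clock=7.
Op 5: tick 10 -> clock=17. purged={a.com,c.com}
Op 6: tick 9 -> clock=26.
Op 7: tick 6 -> clock=32.
Op 8: tick 3 -> clock=35.
Op 9: tick 10 -> clock=45.
Op 10: tick 6 -> clock=51.
Op 11: insert c.com -> 10.0.0.1 (expiry=51+6=57). clock=51
Op 12: tick 8 -> clock=59. purged={c.com}
Op 13: insert d.com -> 10.0.0.2 (expiry=59+4=63). clock=59
Op 14: tick 12 -> clock=71. purged={d.com}
Op 15: insert d.com -> 10.0.0.1 (expiry=71+3=74). clock=71
Op 16: insert e.com -> 10.0.0.1 (expiry=71+4=75). clock=71
Op 17: insert b.com -> 10.0.0.2 (expiry=71+9=80). clock=71
Op 18: tick 4 -> clock=75. purged={d.com,e.com}
Op 19: tick 1 -> clock=76.
Op 20: insert c.com -> 10.0.0.2 (expiry=76+13=89). clock=76
Op 21: insert e.com -> 10.0.0.1 (expiry=76+13=89). clock=76
Op 22: insert c.com -> 10.0.0.2 (expiry=76+10=86). clock=76
Op 23: tick 11 -> clock=87. purged={b.com,c.com}
lookup e.com: present, ip=10.0.0.1 expiry=89 > clock=87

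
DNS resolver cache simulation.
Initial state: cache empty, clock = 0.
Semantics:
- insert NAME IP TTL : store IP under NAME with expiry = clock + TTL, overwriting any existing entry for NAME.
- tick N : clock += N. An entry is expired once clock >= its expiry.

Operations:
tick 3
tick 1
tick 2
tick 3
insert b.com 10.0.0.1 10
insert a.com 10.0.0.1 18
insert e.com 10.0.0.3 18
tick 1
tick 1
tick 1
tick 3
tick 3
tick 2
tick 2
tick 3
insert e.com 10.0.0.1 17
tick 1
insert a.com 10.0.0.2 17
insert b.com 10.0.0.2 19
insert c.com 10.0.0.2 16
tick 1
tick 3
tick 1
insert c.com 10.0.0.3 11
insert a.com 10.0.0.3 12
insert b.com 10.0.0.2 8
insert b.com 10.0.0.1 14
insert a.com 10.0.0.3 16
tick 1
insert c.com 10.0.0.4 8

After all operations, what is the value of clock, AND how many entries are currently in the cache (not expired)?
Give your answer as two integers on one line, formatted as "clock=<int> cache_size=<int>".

Answer: clock=32 cache_size=4

Derivation:
Op 1: tick 3 -> clock=3.
Op 2: tick 1 -> clock=4.
Op 3: tick 2 -> clock=6.
Op 4: tick 3 -> clock=9.
Op 5: insert b.com -> 10.0.0.1 (expiry=9+10=19). clock=9
Op 6: insert a.com -> 10.0.0.1 (expiry=9+18=27). clock=9
Op 7: insert e.com -> 10.0.0.3 (expiry=9+18=27). clock=9
Op 8: tick 1 -> clock=10.
Op 9: tick 1 -> clock=11.
Op 10: tick 1 -> clock=12.
Op 11: tick 3 -> clock=15.
Op 12: tick 3 -> clock=18.
Op 13: tick 2 -> clock=20. purged={b.com}
Op 14: tick 2 -> clock=22.
Op 15: tick 3 -> clock=25.
Op 16: insert e.com -> 10.0.0.1 (expiry=25+17=42). clock=25
Op 17: tick 1 -> clock=26.
Op 18: insert a.com -> 10.0.0.2 (expiry=26+17=43). clock=26
Op 19: insert b.com -> 10.0.0.2 (expiry=26+19=45). clock=26
Op 20: insert c.com -> 10.0.0.2 (expiry=26+16=42). clock=26
Op 21: tick 1 -> clock=27.
Op 22: tick 3 -> clock=30.
Op 23: tick 1 -> clock=31.
Op 24: insert c.com -> 10.0.0.3 (expiry=31+11=42). clock=31
Op 25: insert a.com -> 10.0.0.3 (expiry=31+12=43). clock=31
Op 26: insert b.com -> 10.0.0.2 (expiry=31+8=39). clock=31
Op 27: insert b.com -> 10.0.0.1 (expiry=31+14=45). clock=31
Op 28: insert a.com -> 10.0.0.3 (expiry=31+16=47). clock=31
Op 29: tick 1 -> clock=32.
Op 30: insert c.com -> 10.0.0.4 (expiry=32+8=40). clock=32
Final clock = 32
Final cache (unexpired): {a.com,b.com,c.com,e.com} -> size=4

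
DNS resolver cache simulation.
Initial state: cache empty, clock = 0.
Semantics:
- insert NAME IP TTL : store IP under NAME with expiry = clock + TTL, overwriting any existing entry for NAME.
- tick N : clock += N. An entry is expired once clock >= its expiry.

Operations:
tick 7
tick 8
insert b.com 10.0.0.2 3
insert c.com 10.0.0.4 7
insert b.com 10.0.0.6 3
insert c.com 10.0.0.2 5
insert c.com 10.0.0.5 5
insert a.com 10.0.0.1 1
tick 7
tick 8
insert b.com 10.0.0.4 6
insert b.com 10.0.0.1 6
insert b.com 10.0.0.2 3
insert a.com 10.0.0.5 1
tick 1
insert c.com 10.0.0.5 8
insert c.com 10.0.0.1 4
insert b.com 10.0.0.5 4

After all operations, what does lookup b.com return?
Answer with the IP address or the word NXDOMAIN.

Op 1: tick 7 -> clock=7.
Op 2: tick 8 -> clock=15.
Op 3: insert b.com -> 10.0.0.2 (expiry=15+3=18). clock=15
Op 4: insert c.com -> 10.0.0.4 (expiry=15+7=22). clock=15
Op 5: insert b.com -> 10.0.0.6 (expiry=15+3=18). clock=15
Op 6: insert c.com -> 10.0.0.2 (expiry=15+5=20). clock=15
Op 7: insert c.com -> 10.0.0.5 (expiry=15+5=20). clock=15
Op 8: insert a.com -> 10.0.0.1 (expiry=15+1=16). clock=15
Op 9: tick 7 -> clock=22. purged={a.com,b.com,c.com}
Op 10: tick 8 -> clock=30.
Op 11: insert b.com -> 10.0.0.4 (expiry=30+6=36). clock=30
Op 12: insert b.com -> 10.0.0.1 (expiry=30+6=36). clock=30
Op 13: insert b.com -> 10.0.0.2 (expiry=30+3=33). clock=30
Op 14: insert a.com -> 10.0.0.5 (expiry=30+1=31). clock=30
Op 15: tick 1 -> clock=31. purged={a.com}
Op 16: insert c.com -> 10.0.0.5 (expiry=31+8=39). clock=31
Op 17: insert c.com -> 10.0.0.1 (expiry=31+4=35). clock=31
Op 18: insert b.com -> 10.0.0.5 (expiry=31+4=35). clock=31
lookup b.com: present, ip=10.0.0.5 expiry=35 > clock=31

Answer: 10.0.0.5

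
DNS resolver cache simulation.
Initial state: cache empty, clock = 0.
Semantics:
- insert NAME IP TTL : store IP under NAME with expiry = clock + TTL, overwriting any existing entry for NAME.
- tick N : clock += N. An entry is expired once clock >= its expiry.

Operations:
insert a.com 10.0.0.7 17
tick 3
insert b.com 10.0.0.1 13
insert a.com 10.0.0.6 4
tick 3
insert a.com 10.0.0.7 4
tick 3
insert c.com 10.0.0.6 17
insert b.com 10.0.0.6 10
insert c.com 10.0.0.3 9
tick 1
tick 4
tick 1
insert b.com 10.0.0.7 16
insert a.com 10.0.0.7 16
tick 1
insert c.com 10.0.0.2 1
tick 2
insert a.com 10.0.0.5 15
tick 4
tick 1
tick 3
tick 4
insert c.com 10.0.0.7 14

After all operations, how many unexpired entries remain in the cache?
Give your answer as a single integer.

Op 1: insert a.com -> 10.0.0.7 (expiry=0+17=17). clock=0
Op 2: tick 3 -> clock=3.
Op 3: insert b.com -> 10.0.0.1 (expiry=3+13=16). clock=3
Op 4: insert a.com -> 10.0.0.6 (expiry=3+4=7). clock=3
Op 5: tick 3 -> clock=6.
Op 6: insert a.com -> 10.0.0.7 (expiry=6+4=10). clock=6
Op 7: tick 3 -> clock=9.
Op 8: insert c.com -> 10.0.0.6 (expiry=9+17=26). clock=9
Op 9: insert b.com -> 10.0.0.6 (expiry=9+10=19). clock=9
Op 10: insert c.com -> 10.0.0.3 (expiry=9+9=18). clock=9
Op 11: tick 1 -> clock=10. purged={a.com}
Op 12: tick 4 -> clock=14.
Op 13: tick 1 -> clock=15.
Op 14: insert b.com -> 10.0.0.7 (expiry=15+16=31). clock=15
Op 15: insert a.com -> 10.0.0.7 (expiry=15+16=31). clock=15
Op 16: tick 1 -> clock=16.
Op 17: insert c.com -> 10.0.0.2 (expiry=16+1=17). clock=16
Op 18: tick 2 -> clock=18. purged={c.com}
Op 19: insert a.com -> 10.0.0.5 (expiry=18+15=33). clock=18
Op 20: tick 4 -> clock=22.
Op 21: tick 1 -> clock=23.
Op 22: tick 3 -> clock=26.
Op 23: tick 4 -> clock=30.
Op 24: insert c.com -> 10.0.0.7 (expiry=30+14=44). clock=30
Final cache (unexpired): {a.com,b.com,c.com} -> size=3

Answer: 3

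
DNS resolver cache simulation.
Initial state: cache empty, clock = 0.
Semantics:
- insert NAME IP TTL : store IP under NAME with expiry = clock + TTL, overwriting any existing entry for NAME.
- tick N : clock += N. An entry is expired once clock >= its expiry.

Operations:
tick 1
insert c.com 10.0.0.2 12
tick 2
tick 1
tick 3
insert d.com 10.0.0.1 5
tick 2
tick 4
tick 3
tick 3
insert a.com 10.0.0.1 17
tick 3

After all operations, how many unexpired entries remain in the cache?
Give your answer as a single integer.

Op 1: tick 1 -> clock=1.
Op 2: insert c.com -> 10.0.0.2 (expiry=1+12=13). clock=1
Op 3: tick 2 -> clock=3.
Op 4: tick 1 -> clock=4.
Op 5: tick 3 -> clock=7.
Op 6: insert d.com -> 10.0.0.1 (expiry=7+5=12). clock=7
Op 7: tick 2 -> clock=9.
Op 8: tick 4 -> clock=13. purged={c.com,d.com}
Op 9: tick 3 -> clock=16.
Op 10: tick 3 -> clock=19.
Op 11: insert a.com -> 10.0.0.1 (expiry=19+17=36). clock=19
Op 12: tick 3 -> clock=22.
Final cache (unexpired): {a.com} -> size=1

Answer: 1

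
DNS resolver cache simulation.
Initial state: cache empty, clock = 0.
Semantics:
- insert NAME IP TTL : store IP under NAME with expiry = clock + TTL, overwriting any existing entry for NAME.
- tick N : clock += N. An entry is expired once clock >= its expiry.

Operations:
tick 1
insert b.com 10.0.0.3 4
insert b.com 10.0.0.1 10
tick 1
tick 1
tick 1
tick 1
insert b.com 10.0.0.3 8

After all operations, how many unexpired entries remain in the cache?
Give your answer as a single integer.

Op 1: tick 1 -> clock=1.
Op 2: insert b.com -> 10.0.0.3 (expiry=1+4=5). clock=1
Op 3: insert b.com -> 10.0.0.1 (expiry=1+10=11). clock=1
Op 4: tick 1 -> clock=2.
Op 5: tick 1 -> clock=3.
Op 6: tick 1 -> clock=4.
Op 7: tick 1 -> clock=5.
Op 8: insert b.com -> 10.0.0.3 (expiry=5+8=13). clock=5
Final cache (unexpired): {b.com} -> size=1

Answer: 1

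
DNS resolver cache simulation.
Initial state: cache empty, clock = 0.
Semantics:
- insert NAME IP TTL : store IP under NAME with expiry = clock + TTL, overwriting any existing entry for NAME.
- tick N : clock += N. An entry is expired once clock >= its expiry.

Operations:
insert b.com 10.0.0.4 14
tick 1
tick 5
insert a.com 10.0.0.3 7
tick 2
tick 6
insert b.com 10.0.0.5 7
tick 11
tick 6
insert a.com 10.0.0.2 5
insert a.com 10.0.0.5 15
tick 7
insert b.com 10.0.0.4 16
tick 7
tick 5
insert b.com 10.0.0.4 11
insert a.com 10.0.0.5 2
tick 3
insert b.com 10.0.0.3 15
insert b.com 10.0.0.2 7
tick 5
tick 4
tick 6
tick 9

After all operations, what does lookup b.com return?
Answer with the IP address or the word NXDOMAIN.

Answer: NXDOMAIN

Derivation:
Op 1: insert b.com -> 10.0.0.4 (expiry=0+14=14). clock=0
Op 2: tick 1 -> clock=1.
Op 3: tick 5 -> clock=6.
Op 4: insert a.com -> 10.0.0.3 (expiry=6+7=13). clock=6
Op 5: tick 2 -> clock=8.
Op 6: tick 6 -> clock=14. purged={a.com,b.com}
Op 7: insert b.com -> 10.0.0.5 (expiry=14+7=21). clock=14
Op 8: tick 11 -> clock=25. purged={b.com}
Op 9: tick 6 -> clock=31.
Op 10: insert a.com -> 10.0.0.2 (expiry=31+5=36). clock=31
Op 11: insert a.com -> 10.0.0.5 (expiry=31+15=46). clock=31
Op 12: tick 7 -> clock=38.
Op 13: insert b.com -> 10.0.0.4 (expiry=38+16=54). clock=38
Op 14: tick 7 -> clock=45.
Op 15: tick 5 -> clock=50. purged={a.com}
Op 16: insert b.com -> 10.0.0.4 (expiry=50+11=61). clock=50
Op 17: insert a.com -> 10.0.0.5 (expiry=50+2=52). clock=50
Op 18: tick 3 -> clock=53. purged={a.com}
Op 19: insert b.com -> 10.0.0.3 (expiry=53+15=68). clock=53
Op 20: insert b.com -> 10.0.0.2 (expiry=53+7=60). clock=53
Op 21: tick 5 -> clock=58.
Op 22: tick 4 -> clock=62. purged={b.com}
Op 23: tick 6 -> clock=68.
Op 24: tick 9 -> clock=77.
lookup b.com: not in cache (expired or never inserted)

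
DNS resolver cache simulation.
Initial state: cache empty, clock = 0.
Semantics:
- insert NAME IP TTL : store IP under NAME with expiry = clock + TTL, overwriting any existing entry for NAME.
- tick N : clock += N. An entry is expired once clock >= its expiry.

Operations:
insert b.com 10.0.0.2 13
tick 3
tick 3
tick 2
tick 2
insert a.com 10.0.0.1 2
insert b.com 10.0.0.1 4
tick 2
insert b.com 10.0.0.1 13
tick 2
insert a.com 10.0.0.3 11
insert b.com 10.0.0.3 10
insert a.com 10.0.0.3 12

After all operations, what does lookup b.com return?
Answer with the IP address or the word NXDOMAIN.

Answer: 10.0.0.3

Derivation:
Op 1: insert b.com -> 10.0.0.2 (expiry=0+13=13). clock=0
Op 2: tick 3 -> clock=3.
Op 3: tick 3 -> clock=6.
Op 4: tick 2 -> clock=8.
Op 5: tick 2 -> clock=10.
Op 6: insert a.com -> 10.0.0.1 (expiry=10+2=12). clock=10
Op 7: insert b.com -> 10.0.0.1 (expiry=10+4=14). clock=10
Op 8: tick 2 -> clock=12. purged={a.com}
Op 9: insert b.com -> 10.0.0.1 (expiry=12+13=25). clock=12
Op 10: tick 2 -> clock=14.
Op 11: insert a.com -> 10.0.0.3 (expiry=14+11=25). clock=14
Op 12: insert b.com -> 10.0.0.3 (expiry=14+10=24). clock=14
Op 13: insert a.com -> 10.0.0.3 (expiry=14+12=26). clock=14
lookup b.com: present, ip=10.0.0.3 expiry=24 > clock=14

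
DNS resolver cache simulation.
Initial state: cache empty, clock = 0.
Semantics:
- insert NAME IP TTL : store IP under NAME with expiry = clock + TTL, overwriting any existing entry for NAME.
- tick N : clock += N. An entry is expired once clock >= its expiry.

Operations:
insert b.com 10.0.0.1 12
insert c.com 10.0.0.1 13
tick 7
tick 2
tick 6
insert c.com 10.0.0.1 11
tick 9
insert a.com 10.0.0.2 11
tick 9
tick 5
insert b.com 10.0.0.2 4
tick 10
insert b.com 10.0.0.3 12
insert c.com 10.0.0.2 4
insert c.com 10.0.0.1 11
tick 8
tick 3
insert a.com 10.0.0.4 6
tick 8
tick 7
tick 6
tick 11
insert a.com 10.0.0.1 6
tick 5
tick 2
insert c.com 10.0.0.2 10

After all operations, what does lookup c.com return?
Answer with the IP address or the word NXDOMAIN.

Op 1: insert b.com -> 10.0.0.1 (expiry=0+12=12). clock=0
Op 2: insert c.com -> 10.0.0.1 (expiry=0+13=13). clock=0
Op 3: tick 7 -> clock=7.
Op 4: tick 2 -> clock=9.
Op 5: tick 6 -> clock=15. purged={b.com,c.com}
Op 6: insert c.com -> 10.0.0.1 (expiry=15+11=26). clock=15
Op 7: tick 9 -> clock=24.
Op 8: insert a.com -> 10.0.0.2 (expiry=24+11=35). clock=24
Op 9: tick 9 -> clock=33. purged={c.com}
Op 10: tick 5 -> clock=38. purged={a.com}
Op 11: insert b.com -> 10.0.0.2 (expiry=38+4=42). clock=38
Op 12: tick 10 -> clock=48. purged={b.com}
Op 13: insert b.com -> 10.0.0.3 (expiry=48+12=60). clock=48
Op 14: insert c.com -> 10.0.0.2 (expiry=48+4=52). clock=48
Op 15: insert c.com -> 10.0.0.1 (expiry=48+11=59). clock=48
Op 16: tick 8 -> clock=56.
Op 17: tick 3 -> clock=59. purged={c.com}
Op 18: insert a.com -> 10.0.0.4 (expiry=59+6=65). clock=59
Op 19: tick 8 -> clock=67. purged={a.com,b.com}
Op 20: tick 7 -> clock=74.
Op 21: tick 6 -> clock=80.
Op 22: tick 11 -> clock=91.
Op 23: insert a.com -> 10.0.0.1 (expiry=91+6=97). clock=91
Op 24: tick 5 -> clock=96.
Op 25: tick 2 -> clock=98. purged={a.com}
Op 26: insert c.com -> 10.0.0.2 (expiry=98+10=108). clock=98
lookup c.com: present, ip=10.0.0.2 expiry=108 > clock=98

Answer: 10.0.0.2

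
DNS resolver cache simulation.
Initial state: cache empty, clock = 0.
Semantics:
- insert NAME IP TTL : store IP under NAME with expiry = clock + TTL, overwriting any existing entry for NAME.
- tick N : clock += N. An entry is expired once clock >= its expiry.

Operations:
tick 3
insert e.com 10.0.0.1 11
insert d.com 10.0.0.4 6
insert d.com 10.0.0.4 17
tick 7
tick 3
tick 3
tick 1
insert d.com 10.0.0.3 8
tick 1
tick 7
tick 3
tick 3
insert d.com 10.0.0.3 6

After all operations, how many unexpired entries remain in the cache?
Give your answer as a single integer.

Op 1: tick 3 -> clock=3.
Op 2: insert e.com -> 10.0.0.1 (expiry=3+11=14). clock=3
Op 3: insert d.com -> 10.0.0.4 (expiry=3+6=9). clock=3
Op 4: insert d.com -> 10.0.0.4 (expiry=3+17=20). clock=3
Op 5: tick 7 -> clock=10.
Op 6: tick 3 -> clock=13.
Op 7: tick 3 -> clock=16. purged={e.com}
Op 8: tick 1 -> clock=17.
Op 9: insert d.com -> 10.0.0.3 (expiry=17+8=25). clock=17
Op 10: tick 1 -> clock=18.
Op 11: tick 7 -> clock=25. purged={d.com}
Op 12: tick 3 -> clock=28.
Op 13: tick 3 -> clock=31.
Op 14: insert d.com -> 10.0.0.3 (expiry=31+6=37). clock=31
Final cache (unexpired): {d.com} -> size=1

Answer: 1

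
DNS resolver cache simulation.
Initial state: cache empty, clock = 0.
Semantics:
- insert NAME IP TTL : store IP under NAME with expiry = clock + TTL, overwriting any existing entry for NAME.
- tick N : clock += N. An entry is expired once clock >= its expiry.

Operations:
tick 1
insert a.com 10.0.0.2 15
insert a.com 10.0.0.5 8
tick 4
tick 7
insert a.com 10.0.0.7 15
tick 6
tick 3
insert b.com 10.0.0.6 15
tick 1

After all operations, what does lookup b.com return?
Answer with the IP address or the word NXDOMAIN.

Op 1: tick 1 -> clock=1.
Op 2: insert a.com -> 10.0.0.2 (expiry=1+15=16). clock=1
Op 3: insert a.com -> 10.0.0.5 (expiry=1+8=9). clock=1
Op 4: tick 4 -> clock=5.
Op 5: tick 7 -> clock=12. purged={a.com}
Op 6: insert a.com -> 10.0.0.7 (expiry=12+15=27). clock=12
Op 7: tick 6 -> clock=18.
Op 8: tick 3 -> clock=21.
Op 9: insert b.com -> 10.0.0.6 (expiry=21+15=36). clock=21
Op 10: tick 1 -> clock=22.
lookup b.com: present, ip=10.0.0.6 expiry=36 > clock=22

Answer: 10.0.0.6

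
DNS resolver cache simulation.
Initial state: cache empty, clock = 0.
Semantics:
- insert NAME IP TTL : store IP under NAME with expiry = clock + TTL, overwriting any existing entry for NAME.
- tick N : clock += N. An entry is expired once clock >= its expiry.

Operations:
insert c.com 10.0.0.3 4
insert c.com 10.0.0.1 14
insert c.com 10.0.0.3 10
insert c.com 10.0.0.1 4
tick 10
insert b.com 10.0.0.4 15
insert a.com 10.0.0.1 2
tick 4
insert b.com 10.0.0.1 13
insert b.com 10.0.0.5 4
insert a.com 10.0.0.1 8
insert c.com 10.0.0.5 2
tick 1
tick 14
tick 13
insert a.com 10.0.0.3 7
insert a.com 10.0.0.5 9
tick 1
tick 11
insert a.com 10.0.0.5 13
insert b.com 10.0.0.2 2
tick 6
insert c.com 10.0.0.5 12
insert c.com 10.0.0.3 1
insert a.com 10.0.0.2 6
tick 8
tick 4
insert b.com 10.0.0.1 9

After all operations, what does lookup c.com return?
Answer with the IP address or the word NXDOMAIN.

Op 1: insert c.com -> 10.0.0.3 (expiry=0+4=4). clock=0
Op 2: insert c.com -> 10.0.0.1 (expiry=0+14=14). clock=0
Op 3: insert c.com -> 10.0.0.3 (expiry=0+10=10). clock=0
Op 4: insert c.com -> 10.0.0.1 (expiry=0+4=4). clock=0
Op 5: tick 10 -> clock=10. purged={c.com}
Op 6: insert b.com -> 10.0.0.4 (expiry=10+15=25). clock=10
Op 7: insert a.com -> 10.0.0.1 (expiry=10+2=12). clock=10
Op 8: tick 4 -> clock=14. purged={a.com}
Op 9: insert b.com -> 10.0.0.1 (expiry=14+13=27). clock=14
Op 10: insert b.com -> 10.0.0.5 (expiry=14+4=18). clock=14
Op 11: insert a.com -> 10.0.0.1 (expiry=14+8=22). clock=14
Op 12: insert c.com -> 10.0.0.5 (expiry=14+2=16). clock=14
Op 13: tick 1 -> clock=15.
Op 14: tick 14 -> clock=29. purged={a.com,b.com,c.com}
Op 15: tick 13 -> clock=42.
Op 16: insert a.com -> 10.0.0.3 (expiry=42+7=49). clock=42
Op 17: insert a.com -> 10.0.0.5 (expiry=42+9=51). clock=42
Op 18: tick 1 -> clock=43.
Op 19: tick 11 -> clock=54. purged={a.com}
Op 20: insert a.com -> 10.0.0.5 (expiry=54+13=67). clock=54
Op 21: insert b.com -> 10.0.0.2 (expiry=54+2=56). clock=54
Op 22: tick 6 -> clock=60. purged={b.com}
Op 23: insert c.com -> 10.0.0.5 (expiry=60+12=72). clock=60
Op 24: insert c.com -> 10.0.0.3 (expiry=60+1=61). clock=60
Op 25: insert a.com -> 10.0.0.2 (expiry=60+6=66). clock=60
Op 26: tick 8 -> clock=68. purged={a.com,c.com}
Op 27: tick 4 -> clock=72.
Op 28: insert b.com -> 10.0.0.1 (expiry=72+9=81). clock=72
lookup c.com: not in cache (expired or never inserted)

Answer: NXDOMAIN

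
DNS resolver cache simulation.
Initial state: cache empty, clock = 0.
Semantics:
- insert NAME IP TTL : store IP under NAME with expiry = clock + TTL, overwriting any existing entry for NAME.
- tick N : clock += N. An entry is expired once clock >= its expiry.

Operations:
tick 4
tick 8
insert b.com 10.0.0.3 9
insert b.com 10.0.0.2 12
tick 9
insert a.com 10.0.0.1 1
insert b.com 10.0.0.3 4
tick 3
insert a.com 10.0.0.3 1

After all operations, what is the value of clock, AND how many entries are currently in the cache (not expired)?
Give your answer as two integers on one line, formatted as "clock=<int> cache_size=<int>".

Answer: clock=24 cache_size=2

Derivation:
Op 1: tick 4 -> clock=4.
Op 2: tick 8 -> clock=12.
Op 3: insert b.com -> 10.0.0.3 (expiry=12+9=21). clock=12
Op 4: insert b.com -> 10.0.0.2 (expiry=12+12=24). clock=12
Op 5: tick 9 -> clock=21.
Op 6: insert a.com -> 10.0.0.1 (expiry=21+1=22). clock=21
Op 7: insert b.com -> 10.0.0.3 (expiry=21+4=25). clock=21
Op 8: tick 3 -> clock=24. purged={a.com}
Op 9: insert a.com -> 10.0.0.3 (expiry=24+1=25). clock=24
Final clock = 24
Final cache (unexpired): {a.com,b.com} -> size=2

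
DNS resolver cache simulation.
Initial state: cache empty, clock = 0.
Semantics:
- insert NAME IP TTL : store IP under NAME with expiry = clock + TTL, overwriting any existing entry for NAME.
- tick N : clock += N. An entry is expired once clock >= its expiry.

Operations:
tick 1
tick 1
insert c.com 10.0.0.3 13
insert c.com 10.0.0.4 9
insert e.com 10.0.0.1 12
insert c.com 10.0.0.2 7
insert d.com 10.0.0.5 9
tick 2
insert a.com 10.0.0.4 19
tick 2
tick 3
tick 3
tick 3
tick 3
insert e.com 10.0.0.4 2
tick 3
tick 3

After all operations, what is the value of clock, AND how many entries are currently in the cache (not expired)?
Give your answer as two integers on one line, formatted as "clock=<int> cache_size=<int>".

Answer: clock=24 cache_size=0

Derivation:
Op 1: tick 1 -> clock=1.
Op 2: tick 1 -> clock=2.
Op 3: insert c.com -> 10.0.0.3 (expiry=2+13=15). clock=2
Op 4: insert c.com -> 10.0.0.4 (expiry=2+9=11). clock=2
Op 5: insert e.com -> 10.0.0.1 (expiry=2+12=14). clock=2
Op 6: insert c.com -> 10.0.0.2 (expiry=2+7=9). clock=2
Op 7: insert d.com -> 10.0.0.5 (expiry=2+9=11). clock=2
Op 8: tick 2 -> clock=4.
Op 9: insert a.com -> 10.0.0.4 (expiry=4+19=23). clock=4
Op 10: tick 2 -> clock=6.
Op 11: tick 3 -> clock=9. purged={c.com}
Op 12: tick 3 -> clock=12. purged={d.com}
Op 13: tick 3 -> clock=15. purged={e.com}
Op 14: tick 3 -> clock=18.
Op 15: insert e.com -> 10.0.0.4 (expiry=18+2=20). clock=18
Op 16: tick 3 -> clock=21. purged={e.com}
Op 17: tick 3 -> clock=24. purged={a.com}
Final clock = 24
Final cache (unexpired): {} -> size=0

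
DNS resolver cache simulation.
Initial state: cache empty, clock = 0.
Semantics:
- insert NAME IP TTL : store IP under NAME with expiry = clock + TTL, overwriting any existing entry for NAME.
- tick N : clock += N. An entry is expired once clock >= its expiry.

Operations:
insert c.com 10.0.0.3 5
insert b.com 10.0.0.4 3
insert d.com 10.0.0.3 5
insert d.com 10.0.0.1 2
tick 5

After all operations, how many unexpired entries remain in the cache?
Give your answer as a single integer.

Answer: 0

Derivation:
Op 1: insert c.com -> 10.0.0.3 (expiry=0+5=5). clock=0
Op 2: insert b.com -> 10.0.0.4 (expiry=0+3=3). clock=0
Op 3: insert d.com -> 10.0.0.3 (expiry=0+5=5). clock=0
Op 4: insert d.com -> 10.0.0.1 (expiry=0+2=2). clock=0
Op 5: tick 5 -> clock=5. purged={b.com,c.com,d.com}
Final cache (unexpired): {} -> size=0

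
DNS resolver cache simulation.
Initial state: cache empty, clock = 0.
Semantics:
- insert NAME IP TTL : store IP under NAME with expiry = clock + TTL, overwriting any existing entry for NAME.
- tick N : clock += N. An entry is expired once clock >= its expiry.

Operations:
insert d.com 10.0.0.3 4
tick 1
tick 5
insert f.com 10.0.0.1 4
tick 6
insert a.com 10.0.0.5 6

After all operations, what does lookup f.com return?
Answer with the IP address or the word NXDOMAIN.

Answer: NXDOMAIN

Derivation:
Op 1: insert d.com -> 10.0.0.3 (expiry=0+4=4). clock=0
Op 2: tick 1 -> clock=1.
Op 3: tick 5 -> clock=6. purged={d.com}
Op 4: insert f.com -> 10.0.0.1 (expiry=6+4=10). clock=6
Op 5: tick 6 -> clock=12. purged={f.com}
Op 6: insert a.com -> 10.0.0.5 (expiry=12+6=18). clock=12
lookup f.com: not in cache (expired or never inserted)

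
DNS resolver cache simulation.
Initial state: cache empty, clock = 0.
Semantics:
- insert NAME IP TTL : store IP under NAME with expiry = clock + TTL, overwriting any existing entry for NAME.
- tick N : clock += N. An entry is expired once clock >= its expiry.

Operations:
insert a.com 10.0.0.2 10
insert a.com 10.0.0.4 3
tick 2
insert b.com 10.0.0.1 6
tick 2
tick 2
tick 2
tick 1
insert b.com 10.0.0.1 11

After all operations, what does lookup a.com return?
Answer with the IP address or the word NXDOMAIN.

Answer: NXDOMAIN

Derivation:
Op 1: insert a.com -> 10.0.0.2 (expiry=0+10=10). clock=0
Op 2: insert a.com -> 10.0.0.4 (expiry=0+3=3). clock=0
Op 3: tick 2 -> clock=2.
Op 4: insert b.com -> 10.0.0.1 (expiry=2+6=8). clock=2
Op 5: tick 2 -> clock=4. purged={a.com}
Op 6: tick 2 -> clock=6.
Op 7: tick 2 -> clock=8. purged={b.com}
Op 8: tick 1 -> clock=9.
Op 9: insert b.com -> 10.0.0.1 (expiry=9+11=20). clock=9
lookup a.com: not in cache (expired or never inserted)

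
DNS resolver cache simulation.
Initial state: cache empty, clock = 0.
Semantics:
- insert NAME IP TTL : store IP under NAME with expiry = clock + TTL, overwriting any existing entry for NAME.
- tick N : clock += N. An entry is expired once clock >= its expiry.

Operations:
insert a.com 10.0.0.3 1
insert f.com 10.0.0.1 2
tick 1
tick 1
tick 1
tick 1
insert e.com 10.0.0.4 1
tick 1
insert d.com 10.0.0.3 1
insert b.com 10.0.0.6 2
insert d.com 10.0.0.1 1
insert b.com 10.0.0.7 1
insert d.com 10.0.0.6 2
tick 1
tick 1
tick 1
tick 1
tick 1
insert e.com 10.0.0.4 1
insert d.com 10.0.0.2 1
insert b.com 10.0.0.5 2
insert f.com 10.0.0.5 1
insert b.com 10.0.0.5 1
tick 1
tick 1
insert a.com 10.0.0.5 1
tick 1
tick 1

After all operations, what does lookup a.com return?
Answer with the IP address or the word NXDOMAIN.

Answer: NXDOMAIN

Derivation:
Op 1: insert a.com -> 10.0.0.3 (expiry=0+1=1). clock=0
Op 2: insert f.com -> 10.0.0.1 (expiry=0+2=2). clock=0
Op 3: tick 1 -> clock=1. purged={a.com}
Op 4: tick 1 -> clock=2. purged={f.com}
Op 5: tick 1 -> clock=3.
Op 6: tick 1 -> clock=4.
Op 7: insert e.com -> 10.0.0.4 (expiry=4+1=5). clock=4
Op 8: tick 1 -> clock=5. purged={e.com}
Op 9: insert d.com -> 10.0.0.3 (expiry=5+1=6). clock=5
Op 10: insert b.com -> 10.0.0.6 (expiry=5+2=7). clock=5
Op 11: insert d.com -> 10.0.0.1 (expiry=5+1=6). clock=5
Op 12: insert b.com -> 10.0.0.7 (expiry=5+1=6). clock=5
Op 13: insert d.com -> 10.0.0.6 (expiry=5+2=7). clock=5
Op 14: tick 1 -> clock=6. purged={b.com}
Op 15: tick 1 -> clock=7. purged={d.com}
Op 16: tick 1 -> clock=8.
Op 17: tick 1 -> clock=9.
Op 18: tick 1 -> clock=10.
Op 19: insert e.com -> 10.0.0.4 (expiry=10+1=11). clock=10
Op 20: insert d.com -> 10.0.0.2 (expiry=10+1=11). clock=10
Op 21: insert b.com -> 10.0.0.5 (expiry=10+2=12). clock=10
Op 22: insert f.com -> 10.0.0.5 (expiry=10+1=11). clock=10
Op 23: insert b.com -> 10.0.0.5 (expiry=10+1=11). clock=10
Op 24: tick 1 -> clock=11. purged={b.com,d.com,e.com,f.com}
Op 25: tick 1 -> clock=12.
Op 26: insert a.com -> 10.0.0.5 (expiry=12+1=13). clock=12
Op 27: tick 1 -> clock=13. purged={a.com}
Op 28: tick 1 -> clock=14.
lookup a.com: not in cache (expired or never inserted)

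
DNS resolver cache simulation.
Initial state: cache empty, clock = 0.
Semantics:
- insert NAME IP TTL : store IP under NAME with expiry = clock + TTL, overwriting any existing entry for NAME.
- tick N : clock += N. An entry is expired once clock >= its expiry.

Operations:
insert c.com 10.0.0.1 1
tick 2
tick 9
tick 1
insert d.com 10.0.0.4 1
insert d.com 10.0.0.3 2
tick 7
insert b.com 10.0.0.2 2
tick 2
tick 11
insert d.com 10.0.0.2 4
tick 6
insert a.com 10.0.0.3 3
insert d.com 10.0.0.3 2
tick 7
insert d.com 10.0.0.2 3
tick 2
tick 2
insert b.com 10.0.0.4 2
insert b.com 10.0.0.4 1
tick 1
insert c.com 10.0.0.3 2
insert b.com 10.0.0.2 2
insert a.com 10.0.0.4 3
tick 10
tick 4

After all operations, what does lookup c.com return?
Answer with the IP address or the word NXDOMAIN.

Op 1: insert c.com -> 10.0.0.1 (expiry=0+1=1). clock=0
Op 2: tick 2 -> clock=2. purged={c.com}
Op 3: tick 9 -> clock=11.
Op 4: tick 1 -> clock=12.
Op 5: insert d.com -> 10.0.0.4 (expiry=12+1=13). clock=12
Op 6: insert d.com -> 10.0.0.3 (expiry=12+2=14). clock=12
Op 7: tick 7 -> clock=19. purged={d.com}
Op 8: insert b.com -> 10.0.0.2 (expiry=19+2=21). clock=19
Op 9: tick 2 -> clock=21. purged={b.com}
Op 10: tick 11 -> clock=32.
Op 11: insert d.com -> 10.0.0.2 (expiry=32+4=36). clock=32
Op 12: tick 6 -> clock=38. purged={d.com}
Op 13: insert a.com -> 10.0.0.3 (expiry=38+3=41). clock=38
Op 14: insert d.com -> 10.0.0.3 (expiry=38+2=40). clock=38
Op 15: tick 7 -> clock=45. purged={a.com,d.com}
Op 16: insert d.com -> 10.0.0.2 (expiry=45+3=48). clock=45
Op 17: tick 2 -> clock=47.
Op 18: tick 2 -> clock=49. purged={d.com}
Op 19: insert b.com -> 10.0.0.4 (expiry=49+2=51). clock=49
Op 20: insert b.com -> 10.0.0.4 (expiry=49+1=50). clock=49
Op 21: tick 1 -> clock=50. purged={b.com}
Op 22: insert c.com -> 10.0.0.3 (expiry=50+2=52). clock=50
Op 23: insert b.com -> 10.0.0.2 (expiry=50+2=52). clock=50
Op 24: insert a.com -> 10.0.0.4 (expiry=50+3=53). clock=50
Op 25: tick 10 -> clock=60. purged={a.com,b.com,c.com}
Op 26: tick 4 -> clock=64.
lookup c.com: not in cache (expired or never inserted)

Answer: NXDOMAIN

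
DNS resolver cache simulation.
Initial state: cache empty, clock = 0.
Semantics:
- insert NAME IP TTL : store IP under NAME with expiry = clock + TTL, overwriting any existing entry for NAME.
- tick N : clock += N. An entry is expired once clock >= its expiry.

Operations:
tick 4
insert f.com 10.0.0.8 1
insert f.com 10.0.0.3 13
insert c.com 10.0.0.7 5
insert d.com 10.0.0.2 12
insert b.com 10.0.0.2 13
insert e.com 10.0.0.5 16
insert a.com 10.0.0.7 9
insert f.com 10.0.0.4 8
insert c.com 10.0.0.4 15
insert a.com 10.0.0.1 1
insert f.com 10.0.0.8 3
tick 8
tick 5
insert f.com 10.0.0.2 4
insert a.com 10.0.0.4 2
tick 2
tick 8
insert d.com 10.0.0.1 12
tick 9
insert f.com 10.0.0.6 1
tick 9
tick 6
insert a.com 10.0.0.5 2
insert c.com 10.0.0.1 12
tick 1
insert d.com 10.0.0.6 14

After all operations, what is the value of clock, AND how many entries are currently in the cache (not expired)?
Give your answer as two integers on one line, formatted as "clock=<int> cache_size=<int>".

Op 1: tick 4 -> clock=4.
Op 2: insert f.com -> 10.0.0.8 (expiry=4+1=5). clock=4
Op 3: insert f.com -> 10.0.0.3 (expiry=4+13=17). clock=4
Op 4: insert c.com -> 10.0.0.7 (expiry=4+5=9). clock=4
Op 5: insert d.com -> 10.0.0.2 (expiry=4+12=16). clock=4
Op 6: insert b.com -> 10.0.0.2 (expiry=4+13=17). clock=4
Op 7: insert e.com -> 10.0.0.5 (expiry=4+16=20). clock=4
Op 8: insert a.com -> 10.0.0.7 (expiry=4+9=13). clock=4
Op 9: insert f.com -> 10.0.0.4 (expiry=4+8=12). clock=4
Op 10: insert c.com -> 10.0.0.4 (expiry=4+15=19). clock=4
Op 11: insert a.com -> 10.0.0.1 (expiry=4+1=5). clock=4
Op 12: insert f.com -> 10.0.0.8 (expiry=4+3=7). clock=4
Op 13: tick 8 -> clock=12. purged={a.com,f.com}
Op 14: tick 5 -> clock=17. purged={b.com,d.com}
Op 15: insert f.com -> 10.0.0.2 (expiry=17+4=21). clock=17
Op 16: insert a.com -> 10.0.0.4 (expiry=17+2=19). clock=17
Op 17: tick 2 -> clock=19. purged={a.com,c.com}
Op 18: tick 8 -> clock=27. purged={e.com,f.com}
Op 19: insert d.com -> 10.0.0.1 (expiry=27+12=39). clock=27
Op 20: tick 9 -> clock=36.
Op 21: insert f.com -> 10.0.0.6 (expiry=36+1=37). clock=36
Op 22: tick 9 -> clock=45. purged={d.com,f.com}
Op 23: tick 6 -> clock=51.
Op 24: insert a.com -> 10.0.0.5 (expiry=51+2=53). clock=51
Op 25: insert c.com -> 10.0.0.1 (expiry=51+12=63). clock=51
Op 26: tick 1 -> clock=52.
Op 27: insert d.com -> 10.0.0.6 (expiry=52+14=66). clock=52
Final clock = 52
Final cache (unexpired): {a.com,c.com,d.com} -> size=3

Answer: clock=52 cache_size=3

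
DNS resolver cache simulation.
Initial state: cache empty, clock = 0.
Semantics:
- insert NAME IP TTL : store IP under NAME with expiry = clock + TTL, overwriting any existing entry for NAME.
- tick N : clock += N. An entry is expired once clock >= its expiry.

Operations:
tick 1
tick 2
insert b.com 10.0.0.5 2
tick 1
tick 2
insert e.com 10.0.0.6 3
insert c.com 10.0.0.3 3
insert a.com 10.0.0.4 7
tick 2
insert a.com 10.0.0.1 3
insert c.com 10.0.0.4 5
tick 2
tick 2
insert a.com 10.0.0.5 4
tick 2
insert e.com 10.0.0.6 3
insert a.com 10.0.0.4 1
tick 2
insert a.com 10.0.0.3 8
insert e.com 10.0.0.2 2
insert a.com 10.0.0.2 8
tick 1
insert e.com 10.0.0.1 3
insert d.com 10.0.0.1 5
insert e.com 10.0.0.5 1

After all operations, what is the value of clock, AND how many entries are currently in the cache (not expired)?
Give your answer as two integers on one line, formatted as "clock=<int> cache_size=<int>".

Op 1: tick 1 -> clock=1.
Op 2: tick 2 -> clock=3.
Op 3: insert b.com -> 10.0.0.5 (expiry=3+2=5). clock=3
Op 4: tick 1 -> clock=4.
Op 5: tick 2 -> clock=6. purged={b.com}
Op 6: insert e.com -> 10.0.0.6 (expiry=6+3=9). clock=6
Op 7: insert c.com -> 10.0.0.3 (expiry=6+3=9). clock=6
Op 8: insert a.com -> 10.0.0.4 (expiry=6+7=13). clock=6
Op 9: tick 2 -> clock=8.
Op 10: insert a.com -> 10.0.0.1 (expiry=8+3=11). clock=8
Op 11: insert c.com -> 10.0.0.4 (expiry=8+5=13). clock=8
Op 12: tick 2 -> clock=10. purged={e.com}
Op 13: tick 2 -> clock=12. purged={a.com}
Op 14: insert a.com -> 10.0.0.5 (expiry=12+4=16). clock=12
Op 15: tick 2 -> clock=14. purged={c.com}
Op 16: insert e.com -> 10.0.0.6 (expiry=14+3=17). clock=14
Op 17: insert a.com -> 10.0.0.4 (expiry=14+1=15). clock=14
Op 18: tick 2 -> clock=16. purged={a.com}
Op 19: insert a.com -> 10.0.0.3 (expiry=16+8=24). clock=16
Op 20: insert e.com -> 10.0.0.2 (expiry=16+2=18). clock=16
Op 21: insert a.com -> 10.0.0.2 (expiry=16+8=24). clock=16
Op 22: tick 1 -> clock=17.
Op 23: insert e.com -> 10.0.0.1 (expiry=17+3=20). clock=17
Op 24: insert d.com -> 10.0.0.1 (expiry=17+5=22). clock=17
Op 25: insert e.com -> 10.0.0.5 (expiry=17+1=18). clock=17
Final clock = 17
Final cache (unexpired): {a.com,d.com,e.com} -> size=3

Answer: clock=17 cache_size=3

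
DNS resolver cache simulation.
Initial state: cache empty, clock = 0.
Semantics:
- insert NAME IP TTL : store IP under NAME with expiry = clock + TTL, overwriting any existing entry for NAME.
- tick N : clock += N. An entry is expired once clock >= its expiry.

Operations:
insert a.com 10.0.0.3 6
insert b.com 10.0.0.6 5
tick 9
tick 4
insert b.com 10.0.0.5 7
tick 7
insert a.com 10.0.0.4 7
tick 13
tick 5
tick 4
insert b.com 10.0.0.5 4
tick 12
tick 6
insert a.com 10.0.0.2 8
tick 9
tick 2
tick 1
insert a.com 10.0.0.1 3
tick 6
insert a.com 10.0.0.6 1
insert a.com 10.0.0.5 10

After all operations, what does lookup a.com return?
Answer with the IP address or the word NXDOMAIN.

Answer: 10.0.0.5

Derivation:
Op 1: insert a.com -> 10.0.0.3 (expiry=0+6=6). clock=0
Op 2: insert b.com -> 10.0.0.6 (expiry=0+5=5). clock=0
Op 3: tick 9 -> clock=9. purged={a.com,b.com}
Op 4: tick 4 -> clock=13.
Op 5: insert b.com -> 10.0.0.5 (expiry=13+7=20). clock=13
Op 6: tick 7 -> clock=20. purged={b.com}
Op 7: insert a.com -> 10.0.0.4 (expiry=20+7=27). clock=20
Op 8: tick 13 -> clock=33. purged={a.com}
Op 9: tick 5 -> clock=38.
Op 10: tick 4 -> clock=42.
Op 11: insert b.com -> 10.0.0.5 (expiry=42+4=46). clock=42
Op 12: tick 12 -> clock=54. purged={b.com}
Op 13: tick 6 -> clock=60.
Op 14: insert a.com -> 10.0.0.2 (expiry=60+8=68). clock=60
Op 15: tick 9 -> clock=69. purged={a.com}
Op 16: tick 2 -> clock=71.
Op 17: tick 1 -> clock=72.
Op 18: insert a.com -> 10.0.0.1 (expiry=72+3=75). clock=72
Op 19: tick 6 -> clock=78. purged={a.com}
Op 20: insert a.com -> 10.0.0.6 (expiry=78+1=79). clock=78
Op 21: insert a.com -> 10.0.0.5 (expiry=78+10=88). clock=78
lookup a.com: present, ip=10.0.0.5 expiry=88 > clock=78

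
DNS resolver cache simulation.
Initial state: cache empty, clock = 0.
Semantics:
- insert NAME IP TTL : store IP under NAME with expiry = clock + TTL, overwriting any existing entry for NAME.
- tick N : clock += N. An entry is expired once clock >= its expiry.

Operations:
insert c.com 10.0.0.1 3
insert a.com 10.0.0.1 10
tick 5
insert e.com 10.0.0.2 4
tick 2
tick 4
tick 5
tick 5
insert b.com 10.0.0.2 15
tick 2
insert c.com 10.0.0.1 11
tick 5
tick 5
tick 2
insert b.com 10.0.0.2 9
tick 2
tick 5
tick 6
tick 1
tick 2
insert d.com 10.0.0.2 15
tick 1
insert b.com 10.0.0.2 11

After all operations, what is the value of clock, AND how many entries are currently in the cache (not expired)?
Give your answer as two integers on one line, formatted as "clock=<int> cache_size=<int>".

Answer: clock=52 cache_size=2

Derivation:
Op 1: insert c.com -> 10.0.0.1 (expiry=0+3=3). clock=0
Op 2: insert a.com -> 10.0.0.1 (expiry=0+10=10). clock=0
Op 3: tick 5 -> clock=5. purged={c.com}
Op 4: insert e.com -> 10.0.0.2 (expiry=5+4=9). clock=5
Op 5: tick 2 -> clock=7.
Op 6: tick 4 -> clock=11. purged={a.com,e.com}
Op 7: tick 5 -> clock=16.
Op 8: tick 5 -> clock=21.
Op 9: insert b.com -> 10.0.0.2 (expiry=21+15=36). clock=21
Op 10: tick 2 -> clock=23.
Op 11: insert c.com -> 10.0.0.1 (expiry=23+11=34). clock=23
Op 12: tick 5 -> clock=28.
Op 13: tick 5 -> clock=33.
Op 14: tick 2 -> clock=35. purged={c.com}
Op 15: insert b.com -> 10.0.0.2 (expiry=35+9=44). clock=35
Op 16: tick 2 -> clock=37.
Op 17: tick 5 -> clock=42.
Op 18: tick 6 -> clock=48. purged={b.com}
Op 19: tick 1 -> clock=49.
Op 20: tick 2 -> clock=51.
Op 21: insert d.com -> 10.0.0.2 (expiry=51+15=66). clock=51
Op 22: tick 1 -> clock=52.
Op 23: insert b.com -> 10.0.0.2 (expiry=52+11=63). clock=52
Final clock = 52
Final cache (unexpired): {b.com,d.com} -> size=2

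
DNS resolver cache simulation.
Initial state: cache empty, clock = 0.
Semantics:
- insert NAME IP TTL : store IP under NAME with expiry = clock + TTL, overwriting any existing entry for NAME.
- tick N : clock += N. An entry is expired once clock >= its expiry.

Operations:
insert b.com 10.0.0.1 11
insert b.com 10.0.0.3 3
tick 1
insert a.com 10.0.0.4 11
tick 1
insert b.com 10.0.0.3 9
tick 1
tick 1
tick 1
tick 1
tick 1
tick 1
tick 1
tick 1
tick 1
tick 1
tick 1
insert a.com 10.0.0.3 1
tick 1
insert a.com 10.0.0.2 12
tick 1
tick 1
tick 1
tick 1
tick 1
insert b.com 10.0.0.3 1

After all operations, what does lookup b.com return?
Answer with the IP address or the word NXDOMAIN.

Answer: 10.0.0.3

Derivation:
Op 1: insert b.com -> 10.0.0.1 (expiry=0+11=11). clock=0
Op 2: insert b.com -> 10.0.0.3 (expiry=0+3=3). clock=0
Op 3: tick 1 -> clock=1.
Op 4: insert a.com -> 10.0.0.4 (expiry=1+11=12). clock=1
Op 5: tick 1 -> clock=2.
Op 6: insert b.com -> 10.0.0.3 (expiry=2+9=11). clock=2
Op 7: tick 1 -> clock=3.
Op 8: tick 1 -> clock=4.
Op 9: tick 1 -> clock=5.
Op 10: tick 1 -> clock=6.
Op 11: tick 1 -> clock=7.
Op 12: tick 1 -> clock=8.
Op 13: tick 1 -> clock=9.
Op 14: tick 1 -> clock=10.
Op 15: tick 1 -> clock=11. purged={b.com}
Op 16: tick 1 -> clock=12. purged={a.com}
Op 17: tick 1 -> clock=13.
Op 18: insert a.com -> 10.0.0.3 (expiry=13+1=14). clock=13
Op 19: tick 1 -> clock=14. purged={a.com}
Op 20: insert a.com -> 10.0.0.2 (expiry=14+12=26). clock=14
Op 21: tick 1 -> clock=15.
Op 22: tick 1 -> clock=16.
Op 23: tick 1 -> clock=17.
Op 24: tick 1 -> clock=18.
Op 25: tick 1 -> clock=19.
Op 26: insert b.com -> 10.0.0.3 (expiry=19+1=20). clock=19
lookup b.com: present, ip=10.0.0.3 expiry=20 > clock=19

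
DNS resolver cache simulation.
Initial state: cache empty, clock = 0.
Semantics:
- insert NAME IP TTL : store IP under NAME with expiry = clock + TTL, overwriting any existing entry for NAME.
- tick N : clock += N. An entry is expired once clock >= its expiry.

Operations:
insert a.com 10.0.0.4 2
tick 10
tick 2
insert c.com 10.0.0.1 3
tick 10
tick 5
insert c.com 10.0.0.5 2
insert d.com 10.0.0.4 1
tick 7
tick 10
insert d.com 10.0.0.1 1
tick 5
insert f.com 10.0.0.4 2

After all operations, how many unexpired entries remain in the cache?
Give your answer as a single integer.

Op 1: insert a.com -> 10.0.0.4 (expiry=0+2=2). clock=0
Op 2: tick 10 -> clock=10. purged={a.com}
Op 3: tick 2 -> clock=12.
Op 4: insert c.com -> 10.0.0.1 (expiry=12+3=15). clock=12
Op 5: tick 10 -> clock=22. purged={c.com}
Op 6: tick 5 -> clock=27.
Op 7: insert c.com -> 10.0.0.5 (expiry=27+2=29). clock=27
Op 8: insert d.com -> 10.0.0.4 (expiry=27+1=28). clock=27
Op 9: tick 7 -> clock=34. purged={c.com,d.com}
Op 10: tick 10 -> clock=44.
Op 11: insert d.com -> 10.0.0.1 (expiry=44+1=45). clock=44
Op 12: tick 5 -> clock=49. purged={d.com}
Op 13: insert f.com -> 10.0.0.4 (expiry=49+2=51). clock=49
Final cache (unexpired): {f.com} -> size=1

Answer: 1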